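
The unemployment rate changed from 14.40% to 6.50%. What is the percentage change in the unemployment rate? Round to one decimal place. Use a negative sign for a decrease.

-54.9%

The change is 6.50 − 14.40 = -7.90 percentage points.
Relative to the original 14.40%, that is -7.90 ÷ 14.40 ≈ -54.9%.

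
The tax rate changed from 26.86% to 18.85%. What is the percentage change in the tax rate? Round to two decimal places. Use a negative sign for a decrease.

The change is 18.85 − 26.86 = -8.01 percentage points.
Relative to the original 26.86%, that is -8.01 ÷ 26.86 ≈ -29.82%.

-29.82%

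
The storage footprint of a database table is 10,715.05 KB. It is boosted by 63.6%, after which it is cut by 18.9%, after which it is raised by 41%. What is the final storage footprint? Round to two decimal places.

Apply the 63.6% increase: 10,715.05 × 1.636 = 17529.8218.
18.9% decrease: 17529.8218 × 0.811 = 14216.6854798.
Apply the 41% increase: 14216.6854798 × 1.41 = 20045.526526518 ≈ 20,045.53.

20,045.53 KB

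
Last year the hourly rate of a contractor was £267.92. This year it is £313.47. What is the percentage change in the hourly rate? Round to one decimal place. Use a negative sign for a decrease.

Change: £313.47 − £267.92 = £45.55.
Relative to the original: £45.55 ÷ £267.92 ≈ 17.0%.

17.0%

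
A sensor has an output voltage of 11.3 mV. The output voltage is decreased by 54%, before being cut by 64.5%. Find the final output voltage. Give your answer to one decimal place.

1.8 mV

Apply the 54% decrease: 11.3 × 0.46 = 5.198.
Apply the 64.5% decrease: 5.198 × 0.355 = 1.84529 ≈ 1.8.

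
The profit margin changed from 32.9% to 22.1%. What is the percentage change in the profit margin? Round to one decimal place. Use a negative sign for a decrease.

-32.8%

The change is 22.1 − 32.9 = -10.8 percentage points.
Relative to the original 32.9%, that is -10.8 ÷ 32.9 ≈ -32.8%.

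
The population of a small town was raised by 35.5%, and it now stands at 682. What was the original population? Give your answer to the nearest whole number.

503

The overall multiplier applied was 1.355.
So the original population was 682 ÷ 1.355 ≈ 503.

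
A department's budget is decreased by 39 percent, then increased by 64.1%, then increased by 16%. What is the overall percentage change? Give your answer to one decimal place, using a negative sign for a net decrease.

16.1%

A 39% decrease multiplies by 0.61.
Then a 64.1% increase: 0.61 × 1.641 = 1.00101.
Then a 16% increase: 1.00101 × 1.16 = 1.1611716.
Overall factor 1.1611716, i.e. 16.1%.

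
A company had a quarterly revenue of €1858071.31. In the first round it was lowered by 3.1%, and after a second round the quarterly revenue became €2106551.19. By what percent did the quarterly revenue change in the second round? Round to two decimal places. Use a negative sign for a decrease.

After the first round: €1858071.31 × 0.969 = €1800471.09939.
Second-round multiplier: €2106551.19 ÷ €1800471.09939 ≈ 1.17.
That is a change of 17.00%.

17.00%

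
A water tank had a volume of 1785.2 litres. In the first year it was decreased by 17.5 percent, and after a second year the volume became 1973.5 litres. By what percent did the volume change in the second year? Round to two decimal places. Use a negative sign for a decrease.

After the first year: 1785.2 × 0.825 = 1472.79.
Second-year multiplier: 1973.5 ÷ 1472.79 ≈ 1.339974.
That is a change of 34.00%.

34.00%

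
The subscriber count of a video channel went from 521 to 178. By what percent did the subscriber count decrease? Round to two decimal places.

65.83%

Change: 178 − 521 = -343.
Relative to the original: -343 ÷ 521 ≈ -65.83%.
So the subscriber count decreased by 65.83%.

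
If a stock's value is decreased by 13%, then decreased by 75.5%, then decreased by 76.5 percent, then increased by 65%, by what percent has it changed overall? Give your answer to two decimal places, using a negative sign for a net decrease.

-91.74%

A 13% decrease multiplies by 0.87.
Then a 75.5% decrease: 0.87 × 0.245 = 0.21315.
Then a 76.5% decrease: 0.21315 × 0.235 = 0.05009025.
Then a 65% increase: 0.05009025 × 1.65 = 0.0826489125.
Overall factor 0.0826489125, i.e. -91.74%.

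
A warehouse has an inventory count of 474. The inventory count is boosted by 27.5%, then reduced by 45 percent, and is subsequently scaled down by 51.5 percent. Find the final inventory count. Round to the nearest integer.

161

Each change multiplies by a factor: 1.275 × 0.55 × 0.485 = 0.34010625.
474 × 0.34010625 = 161.2103625 ≈ 161.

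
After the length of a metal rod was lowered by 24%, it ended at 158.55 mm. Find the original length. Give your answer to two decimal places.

The overall multiplier applied was 0.76.
So the original length was 158.55 ÷ 0.76 ≈ 208.62 mm.

208.62 mm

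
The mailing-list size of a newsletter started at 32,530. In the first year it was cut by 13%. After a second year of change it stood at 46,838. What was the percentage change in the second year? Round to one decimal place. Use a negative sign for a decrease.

After the first year: 32,530 × 0.87 = 28301.1.
Second-year multiplier: 46,838 ÷ 28301.1 ≈ 1.65499.
That is a change of 65.5%.

65.5%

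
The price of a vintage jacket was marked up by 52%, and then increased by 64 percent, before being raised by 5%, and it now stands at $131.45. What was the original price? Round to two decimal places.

$50.22

The overall multiplier applied was 1.52 × 1.64 × 1.05 = 2.61744.
So the original price was $131.45 ÷ 2.61744 ≈ $50.22.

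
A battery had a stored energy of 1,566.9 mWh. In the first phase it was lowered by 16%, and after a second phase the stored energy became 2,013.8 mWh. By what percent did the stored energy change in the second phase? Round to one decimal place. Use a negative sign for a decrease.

After the first phase: 1,566.9 × 0.84 = 1316.196.
Second-phase multiplier: 2,013.8 ÷ 1316.196 ≈ 1.53002.
That is a change of 53.0%.

53.0%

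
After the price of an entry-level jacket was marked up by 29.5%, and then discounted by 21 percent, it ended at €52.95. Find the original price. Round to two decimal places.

€51.76

Undoing the 21% decrease: €52.95 ÷ 0.79 ≈ €67.025316.
Undoing the 29.5% increase: €67.025316 ÷ 1.295 ≈ €51.76.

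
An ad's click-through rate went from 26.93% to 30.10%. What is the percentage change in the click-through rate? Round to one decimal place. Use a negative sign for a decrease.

11.8%

The change is 30.10 − 26.93 = 3.17 percentage points.
Relative to the original 26.93%, that is 3.17 ÷ 26.93 ≈ 11.8%.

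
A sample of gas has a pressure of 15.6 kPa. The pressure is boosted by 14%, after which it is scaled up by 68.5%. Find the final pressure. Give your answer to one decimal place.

Each change multiplies by a factor: 1.14 × 1.685 = 1.9209.
15.6 × 1.9209 = 29.96604 ≈ 30.0.

30.0 kPa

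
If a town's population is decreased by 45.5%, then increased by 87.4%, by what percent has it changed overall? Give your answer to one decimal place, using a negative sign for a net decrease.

2.1%

A 45.5% decrease multiplies by 0.545.
Then an 87.4% increase: 0.545 × 1.874 = 1.02133.
Overall factor 1.02133, i.e. 2.1%.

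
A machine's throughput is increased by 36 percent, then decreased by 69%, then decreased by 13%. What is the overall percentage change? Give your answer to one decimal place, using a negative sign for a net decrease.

The combined multiplier is 1.36 × 0.31 × 0.87 = 0.366792.
That corresponds to a decrease of 63.3%.

-63.3%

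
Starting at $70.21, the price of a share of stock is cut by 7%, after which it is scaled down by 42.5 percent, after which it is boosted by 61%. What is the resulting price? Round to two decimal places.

$60.45

7% decrease: $70.21 × 0.93 = $65.2953.
After the 42.5% decrease: $65.2953 × 0.575 = $37.5447975.
Apply the 61% increase: $37.5447975 × 1.61 = $60.447123975 ≈ $60.45.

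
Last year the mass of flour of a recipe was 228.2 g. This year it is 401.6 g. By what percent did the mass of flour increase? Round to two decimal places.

75.99%

Change: 401.6 − 228.2 = 173.4.
Relative to the original: 173.4 ÷ 228.2 ≈ 75.99%.
So the mass of flour increased by 75.99%.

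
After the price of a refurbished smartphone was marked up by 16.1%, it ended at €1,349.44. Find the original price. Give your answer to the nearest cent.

The overall multiplier applied was 1.161.
So the original price was €1,349.44 ÷ 1.161 ≈ €1,162.31.

€1,162.31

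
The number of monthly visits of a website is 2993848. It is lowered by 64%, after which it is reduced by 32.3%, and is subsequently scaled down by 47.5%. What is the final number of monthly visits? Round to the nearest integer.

383072

Apply the 64% decrease: 2993848 × 0.36 = 1077785.28.
32.3% decrease: 1077785.28 × 0.677 = 729660.63456.
Apply the 47.5% decrease: 729660.63456 × 0.525 = 383071.833144 ≈ 383072.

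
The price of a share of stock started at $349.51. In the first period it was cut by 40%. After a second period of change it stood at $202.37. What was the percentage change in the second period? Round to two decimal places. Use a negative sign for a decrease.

After the first period: $349.51 × 0.6 = $209.706.
Second-period multiplier: $202.37 ÷ $209.706 ≈ 0.965018.
That is a change of -3.50%.

-3.50%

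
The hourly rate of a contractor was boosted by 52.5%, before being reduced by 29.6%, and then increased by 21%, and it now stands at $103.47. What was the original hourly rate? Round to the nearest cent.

The overall multiplier applied was 1.525 × 0.704 × 1.21 = 1.299056.
So the original hourly rate was $103.47 ÷ 1.299056 ≈ $79.65.

$79.65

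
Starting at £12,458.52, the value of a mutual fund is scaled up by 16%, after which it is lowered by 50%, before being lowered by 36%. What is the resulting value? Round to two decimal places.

£4,624.60

Each change multiplies by a factor: 1.16 × 0.5 × 0.64 = 0.3712.
£12,458.52 × 0.3712 = £4624.602624 ≈ £4,624.60.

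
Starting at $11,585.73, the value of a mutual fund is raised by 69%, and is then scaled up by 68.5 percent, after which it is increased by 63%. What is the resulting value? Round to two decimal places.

$53,777.13

After the 69% increase: $11,585.73 × 1.69 = $19579.8837.
68.5% increase: $19579.8837 × 1.685 = $32992.1040345.
63% increase: $32992.1040345 × 1.63 = $53777.129576235 ≈ $53,777.13.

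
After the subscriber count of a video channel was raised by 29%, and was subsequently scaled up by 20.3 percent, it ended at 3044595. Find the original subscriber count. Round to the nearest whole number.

1961888

The overall multiplier applied was 1.29 × 1.203 = 1.55187.
So the original subscriber count was 3044595 ÷ 1.55187 ≈ 1961888.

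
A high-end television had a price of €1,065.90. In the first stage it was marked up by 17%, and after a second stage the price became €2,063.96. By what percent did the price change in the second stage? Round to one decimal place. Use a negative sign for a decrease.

After the first stage: €1,065.90 × 1.17 = €1247.103.
Second-stage multiplier: €2,063.96 ÷ €1247.103 ≈ 1.655.
That is a change of 65.5%.

65.5%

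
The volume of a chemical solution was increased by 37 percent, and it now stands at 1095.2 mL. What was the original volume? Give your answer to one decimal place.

799.4 mL

The overall multiplier applied was 1.37.
So the original volume was 1095.2 ÷ 1.37 ≈ 799.4 mL.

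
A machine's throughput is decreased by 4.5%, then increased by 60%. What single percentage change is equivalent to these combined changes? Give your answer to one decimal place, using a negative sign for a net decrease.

The combined multiplier is 0.955 × 1.6 = 1.528.
That corresponds to an increase of 52.8%.

52.8%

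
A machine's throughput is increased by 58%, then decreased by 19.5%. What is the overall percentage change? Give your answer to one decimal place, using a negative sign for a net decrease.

27.2%

The combined multiplier is 1.58 × 0.805 = 1.2719.
That corresponds to an increase of 27.2%.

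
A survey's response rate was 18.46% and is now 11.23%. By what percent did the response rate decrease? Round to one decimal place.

The change is 11.23 − 18.46 = -7.23 percentage points.
Relative to the original 18.46%, that is -7.23 ÷ 18.46 ≈ -39.2%.
So the response rate fell by 39.2%.

39.2%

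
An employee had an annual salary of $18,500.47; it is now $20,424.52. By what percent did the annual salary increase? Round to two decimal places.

10.40%

Change: $20,424.52 − $18,500.47 = $1,924.05.
Relative to the original: $1,924.05 ÷ $18,500.47 ≈ 10.40%.
So the annual salary increased by 10.40%.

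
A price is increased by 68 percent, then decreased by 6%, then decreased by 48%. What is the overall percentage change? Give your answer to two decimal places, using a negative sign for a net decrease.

-17.88%

The combined multiplier is 1.68 × 0.94 × 0.52 = 0.821184.
That corresponds to a decrease of 17.88%.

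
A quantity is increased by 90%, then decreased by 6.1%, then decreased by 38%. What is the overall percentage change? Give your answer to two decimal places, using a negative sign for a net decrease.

A 90% increase multiplies by 1.9.
Then a 6.1% decrease: 1.9 × 0.939 = 1.7841.
Then a 38% decrease: 1.7841 × 0.62 = 1.106142.
Overall factor 1.106142, i.e. 10.61%.

10.61%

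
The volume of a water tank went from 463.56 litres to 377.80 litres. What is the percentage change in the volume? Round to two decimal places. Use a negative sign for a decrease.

-18.50%

Change: 377.80 − 463.56 = -85.76.
Relative to the original: -85.76 ÷ 463.56 ≈ -18.50%.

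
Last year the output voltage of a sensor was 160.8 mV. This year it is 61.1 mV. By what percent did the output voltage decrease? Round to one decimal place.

Change: 61.1 − 160.8 = -99.7.
Relative to the original: -99.7 ÷ 160.8 ≈ -62.0%.
So the output voltage decreased by 62.0%.

62.0%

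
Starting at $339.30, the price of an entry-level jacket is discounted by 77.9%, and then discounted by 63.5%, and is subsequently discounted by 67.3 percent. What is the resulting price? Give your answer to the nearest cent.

Each change multiplies by a factor: 0.221 × 0.365 × 0.327 = 0.026377455.
$339.30 × 0.026377455 = $8.9498704815 ≈ $8.95.

$8.95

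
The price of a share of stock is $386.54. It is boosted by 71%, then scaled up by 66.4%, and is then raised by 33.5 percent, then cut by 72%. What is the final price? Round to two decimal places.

$411.13

Each change multiplies by a factor: 1.71 × 1.664 × 1.335 × 0.28 = 1.063625472.
$386.54 × 1.063625472 = $411.13378994688 ≈ $411.13.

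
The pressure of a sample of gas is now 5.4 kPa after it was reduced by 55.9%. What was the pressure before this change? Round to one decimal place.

12.2 kPa

The overall multiplier applied was 0.441.
So the original pressure was 5.4 ÷ 0.441 ≈ 12.2 kPa.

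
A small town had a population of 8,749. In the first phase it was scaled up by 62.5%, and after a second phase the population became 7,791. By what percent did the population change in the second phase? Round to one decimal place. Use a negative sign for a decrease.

After the first phase: 8,749 × 1.625 = 14217.125.
Second-phase multiplier: 7,791 ÷ 14217.125 ≈ 0.548.
That is a change of -45.2%.

-45.2%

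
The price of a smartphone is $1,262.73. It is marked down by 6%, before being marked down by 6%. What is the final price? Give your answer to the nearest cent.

Each change multiplies by a factor: 0.94 × 0.94 = 0.8836.
$1,262.73 × 0.8836 = $1115.748228 ≈ $1,115.75.

$1,115.75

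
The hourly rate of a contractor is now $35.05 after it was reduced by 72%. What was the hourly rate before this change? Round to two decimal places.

$125.18

The overall multiplier applied was 0.28.
So the original hourly rate was $35.05 ÷ 0.28 ≈ $125.18.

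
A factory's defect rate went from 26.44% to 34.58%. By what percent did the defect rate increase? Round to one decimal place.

30.8%

The change is 34.58 − 26.44 = 8.14 percentage points.
Relative to the original 26.44%, that is 8.14 ÷ 26.44 ≈ 30.8%.
So the defect rate rose by 30.8%.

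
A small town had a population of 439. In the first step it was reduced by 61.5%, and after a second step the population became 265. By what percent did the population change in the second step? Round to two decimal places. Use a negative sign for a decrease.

56.79%

After the first step: 439 × 0.385 = 169.015.
Second-step multiplier: 265 ÷ 169.015 ≈ 1.567908.
That is a change of 56.79%.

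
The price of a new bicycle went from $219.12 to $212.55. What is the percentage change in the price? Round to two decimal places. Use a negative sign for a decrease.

Change: $212.55 − $219.12 = -$6.57.
Relative to the original: -$6.57 ÷ $219.12 ≈ -3.00%.

-3.00%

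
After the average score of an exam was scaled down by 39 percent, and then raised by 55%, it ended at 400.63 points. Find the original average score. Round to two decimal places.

The overall multiplier applied was 0.61 × 1.55 = 0.9455.
So the original average score was 400.63 ÷ 0.9455 ≈ 423.72 points.

423.72 points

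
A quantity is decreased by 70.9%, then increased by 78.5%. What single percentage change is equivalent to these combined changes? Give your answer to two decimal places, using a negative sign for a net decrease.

-48.06%

The combined multiplier is 0.291 × 1.785 = 0.519435.
That corresponds to a decrease of 48.06%.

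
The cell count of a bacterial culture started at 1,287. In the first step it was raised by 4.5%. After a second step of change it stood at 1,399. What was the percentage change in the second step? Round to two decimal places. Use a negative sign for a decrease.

4.02%

After the first step: 1,287 × 1.045 = 1344.915.
Second-step multiplier: 1,399 ÷ 1344.915 ≈ 1.040214.
That is a change of 4.02%.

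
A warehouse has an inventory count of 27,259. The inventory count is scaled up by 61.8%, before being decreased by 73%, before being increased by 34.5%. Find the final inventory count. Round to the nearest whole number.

Apply the 61.8% increase: 27,259 × 1.618 = 44105.062.
73% decrease: 44105.062 × 0.27 = 11908.36674.
After the 34.5% increase: 11908.36674 × 1.345 = 16016.7532653 ≈ 16,017.

16,017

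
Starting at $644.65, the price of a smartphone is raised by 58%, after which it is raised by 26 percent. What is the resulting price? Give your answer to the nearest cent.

58% increase: $644.65 × 1.58 = $1018.547.
After the 26% increase: $1018.547 × 1.26 = $1283.36922 ≈ $1283.37.

$1283.37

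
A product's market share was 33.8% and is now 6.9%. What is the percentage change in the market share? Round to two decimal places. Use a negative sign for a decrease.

-79.59%

The change is 6.9 − 33.8 = -26.9 percentage points.
Relative to the original 33.8%, that is -26.9 ÷ 33.8 ≈ -79.59%.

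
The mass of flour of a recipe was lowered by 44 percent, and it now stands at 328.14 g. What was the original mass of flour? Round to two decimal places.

585.96 g

The overall multiplier applied was 0.56.
So the original mass of flour was 328.14 ÷ 0.56 ≈ 585.96 g.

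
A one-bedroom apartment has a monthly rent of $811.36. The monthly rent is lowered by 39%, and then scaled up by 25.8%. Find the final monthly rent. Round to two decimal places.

$622.62

After the 39% decrease: $811.36 × 0.61 = $494.9296.
After the 25.8% increase: $494.9296 × 1.258 = $622.6214368 ≈ $622.62.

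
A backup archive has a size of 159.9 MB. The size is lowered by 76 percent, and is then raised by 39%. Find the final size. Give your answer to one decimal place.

53.3 MB

Each change multiplies by a factor: 0.24 × 1.39 = 0.3336.
159.9 × 0.3336 = 53.34264 ≈ 53.3.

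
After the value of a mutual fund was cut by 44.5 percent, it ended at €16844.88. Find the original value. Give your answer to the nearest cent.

The overall multiplier applied was 0.555.
So the original value was €16844.88 ÷ 0.555 ≈ €30351.14.

€30351.14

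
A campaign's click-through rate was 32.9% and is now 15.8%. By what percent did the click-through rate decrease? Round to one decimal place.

The change is 15.8 − 32.9 = -17.1 percentage points.
Relative to the original 32.9%, that is -17.1 ÷ 32.9 ≈ -52.0%.
So the click-through rate fell by 52.0%.

52.0%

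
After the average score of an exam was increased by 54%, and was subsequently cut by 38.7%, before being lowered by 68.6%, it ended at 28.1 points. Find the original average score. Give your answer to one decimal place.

Undoing the 68.6% decrease: 28.1 ÷ 0.314 ≈ 89.490446.
Undoing the 38.7% decrease: 89.490446 ÷ 0.613 ≈ 145.987677.
Undoing the 54% increase: 145.987677 ÷ 1.54 ≈ 94.8 points.

94.8 points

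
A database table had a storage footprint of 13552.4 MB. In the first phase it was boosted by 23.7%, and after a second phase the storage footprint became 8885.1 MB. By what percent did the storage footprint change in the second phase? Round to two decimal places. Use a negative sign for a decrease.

-47.00%

After the first phase: 13552.4 × 1.237 = 16764.3188.
Second-phase multiplier: 8885.1 ÷ 16764.3188 ≈ 0.530001.
That is a change of -47.00%.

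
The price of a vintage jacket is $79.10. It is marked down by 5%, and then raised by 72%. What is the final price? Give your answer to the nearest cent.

Each change multiplies by a factor: 0.95 × 1.72 = 1.634.
$79.10 × 1.634 = $129.2494 ≈ $129.25.

$129.25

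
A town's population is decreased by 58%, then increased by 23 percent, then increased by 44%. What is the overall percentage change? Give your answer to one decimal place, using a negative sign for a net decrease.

The combined multiplier is 0.42 × 1.23 × 1.44 = 0.743904.
That corresponds to a decrease of 25.6%.

-25.6%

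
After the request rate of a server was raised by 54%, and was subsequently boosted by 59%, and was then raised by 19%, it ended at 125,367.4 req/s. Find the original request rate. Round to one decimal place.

43,024.9 req/s

Undoing the 19% increase: 125,367.4 ÷ 1.19 ≈ 105350.756303.
Undoing the 59% increase: 105350.756303 ÷ 1.59 ≈ 66258.337297.
Undoing the 54% increase: 66258.337297 ÷ 1.54 ≈ 43,024.9 req/s.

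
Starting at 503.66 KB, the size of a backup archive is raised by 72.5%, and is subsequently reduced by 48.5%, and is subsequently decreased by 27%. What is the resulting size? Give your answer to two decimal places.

326.63 KB

Each change multiplies by a factor: 1.725 × 0.515 × 0.73 = 0.64851375.
503.66 × 0.64851375 = 326.630435325 ≈ 326.63.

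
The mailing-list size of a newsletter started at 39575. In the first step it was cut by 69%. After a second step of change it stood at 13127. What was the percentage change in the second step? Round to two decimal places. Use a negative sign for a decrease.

After the first step: 39575 × 0.31 = 12268.25.
Second-step multiplier: 13127 ÷ 12268.25 ≈ 1.069998.
That is a change of 7.00%.

7.00%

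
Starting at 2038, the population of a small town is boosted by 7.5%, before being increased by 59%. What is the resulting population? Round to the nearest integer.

3483

Each change multiplies by a factor: 1.075 × 1.59 = 1.70925.
2038 × 1.70925 = 3483.4515 ≈ 3483.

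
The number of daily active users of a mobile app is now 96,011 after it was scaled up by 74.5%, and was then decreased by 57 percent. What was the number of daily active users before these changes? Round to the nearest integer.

127,955

Undoing the 57% decrease: 96,011 ÷ 0.43 ≈ 223281.395349.
Undoing the 74.5% increase: 223281.395349 ÷ 1.745 ≈ 127,955.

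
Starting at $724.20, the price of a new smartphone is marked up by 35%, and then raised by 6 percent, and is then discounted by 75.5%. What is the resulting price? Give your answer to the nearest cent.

$253.90

Each change multiplies by a factor: 1.35 × 1.06 × 0.245 = 0.350595.
$724.20 × 0.350595 = $253.900899 ≈ $253.90.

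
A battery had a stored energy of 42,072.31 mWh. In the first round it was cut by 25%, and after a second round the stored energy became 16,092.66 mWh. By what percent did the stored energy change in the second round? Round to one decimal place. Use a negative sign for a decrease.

-49.0%

After the first round: 42,072.31 × 0.75 = 31554.2325.
Second-round multiplier: 16,092.66 ÷ 31554.2325 ≈ 0.51.
That is a change of -49.0%.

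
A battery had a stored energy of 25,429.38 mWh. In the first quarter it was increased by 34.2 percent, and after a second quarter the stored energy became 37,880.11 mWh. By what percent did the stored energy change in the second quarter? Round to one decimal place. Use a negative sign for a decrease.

11.0%

After the first quarter: 25,429.38 × 1.342 = 34126.22796.
Second-quarter multiplier: 37,880.11 ÷ 34126.22796 ≈ 1.11.
That is a change of 11.0%.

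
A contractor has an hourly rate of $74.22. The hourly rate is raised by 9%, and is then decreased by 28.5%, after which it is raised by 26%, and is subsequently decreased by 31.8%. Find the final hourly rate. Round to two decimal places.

$49.71

Each change multiplies by a factor: 1.09 × 0.715 × 1.26 × 0.682 = 0.669711042.
$74.22 × 0.669711042 = $49.70595353724 ≈ $49.71.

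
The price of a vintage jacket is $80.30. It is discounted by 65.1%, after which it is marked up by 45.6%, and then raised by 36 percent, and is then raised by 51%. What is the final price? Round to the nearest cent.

$83.80

Each change multiplies by a factor: 0.349 × 1.456 × 1.36 × 1.51 = 1.0435245184.
$80.30 × 1.0435245184 = $83.79501882752 ≈ $83.80.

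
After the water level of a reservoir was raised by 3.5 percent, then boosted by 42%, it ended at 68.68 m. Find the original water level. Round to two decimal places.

The overall multiplier applied was 1.035 × 1.42 = 1.4697.
So the original water level was 68.68 ÷ 1.4697 ≈ 46.73 m.

46.73 m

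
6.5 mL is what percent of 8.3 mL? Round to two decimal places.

6.5 mL ÷ 8.3 mL ≈ 78.31%.

78.31%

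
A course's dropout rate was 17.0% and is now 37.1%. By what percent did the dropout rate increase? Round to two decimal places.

The change is 37.1 − 17.0 = 20.1 percentage points.
Relative to the original 17.0%, that is 20.1 ÷ 17.0 ≈ 118.24%.
So the dropout rate rose by 118.24%.

118.24%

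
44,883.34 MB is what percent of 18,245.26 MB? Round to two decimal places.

246.00%

44,883.34 MB ÷ 18,245.26 MB ≈ 246.00%.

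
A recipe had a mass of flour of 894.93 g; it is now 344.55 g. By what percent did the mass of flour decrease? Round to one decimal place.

Change: 344.55 − 894.93 = -550.38.
Relative to the original: -550.38 ÷ 894.93 ≈ -61.5%.
So the mass of flour decreased by 61.5%.

61.5%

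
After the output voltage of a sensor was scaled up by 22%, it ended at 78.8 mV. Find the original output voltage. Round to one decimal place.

The overall multiplier applied was 1.22.
So the original output voltage was 78.8 ÷ 1.22 ≈ 64.6 mV.

64.6 mV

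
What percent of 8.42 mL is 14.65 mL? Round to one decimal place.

174.0%

14.65 mL ÷ 8.42 mL ≈ 174.0%.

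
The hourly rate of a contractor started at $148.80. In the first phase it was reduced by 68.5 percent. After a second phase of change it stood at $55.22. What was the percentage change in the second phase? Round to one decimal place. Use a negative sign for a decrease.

17.8%

After the first phase: $148.80 × 0.315 = $46.872.
Second-phase multiplier: $55.22 ÷ $46.872 ≈ 1.1781.
That is a change of 17.8%.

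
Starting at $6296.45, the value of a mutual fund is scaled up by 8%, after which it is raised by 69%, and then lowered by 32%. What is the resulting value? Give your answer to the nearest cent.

Apply the 8% increase: $6296.45 × 1.08 = $6800.166.
After the 69% increase: $6800.166 × 1.69 = $11492.28054.
Apply the 32% decrease: $11492.28054 × 0.68 = $7814.7507672 ≈ $7814.75.

$7814.75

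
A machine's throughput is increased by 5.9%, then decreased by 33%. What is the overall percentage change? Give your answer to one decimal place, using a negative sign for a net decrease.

-29.0%

The combined multiplier is 1.059 × 0.67 = 0.70953.
That corresponds to a decrease of 29.0%.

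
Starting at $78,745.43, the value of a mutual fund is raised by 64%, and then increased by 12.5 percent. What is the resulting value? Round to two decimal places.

64% increase: $78,745.43 × 1.64 = $129142.5052.
Apply the 12.5% increase: $129142.5052 × 1.125 = $145285.31835 ≈ $145,285.32.

$145,285.32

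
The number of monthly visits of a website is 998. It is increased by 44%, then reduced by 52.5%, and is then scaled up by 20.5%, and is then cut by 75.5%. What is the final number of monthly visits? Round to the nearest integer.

202

Each change multiplies by a factor: 1.44 × 0.475 × 1.205 × 0.245 = 0.2019339.
998 × 0.2019339 = 201.5300322 ≈ 202.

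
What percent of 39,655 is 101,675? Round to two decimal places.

101,675 ÷ 39,655 ≈ 256.40%.

256.40%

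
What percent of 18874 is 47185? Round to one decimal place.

250.0%

47185 ÷ 18874 = 250.0%.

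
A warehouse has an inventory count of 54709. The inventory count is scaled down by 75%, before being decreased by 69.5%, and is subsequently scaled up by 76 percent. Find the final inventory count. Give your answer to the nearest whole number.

7342

Apply the 75% decrease: 54709 × 0.25 = 13677.25.
After the 69.5% decrease: 13677.25 × 0.305 = 4171.56125.
After the 76% increase: 4171.56125 × 1.76 = 7341.9478 ≈ 7342.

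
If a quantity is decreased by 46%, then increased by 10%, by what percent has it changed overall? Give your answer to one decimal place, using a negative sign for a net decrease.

The combined multiplier is 0.54 × 1.1 = 0.594.
That corresponds to a decrease of 40.6%.

-40.6%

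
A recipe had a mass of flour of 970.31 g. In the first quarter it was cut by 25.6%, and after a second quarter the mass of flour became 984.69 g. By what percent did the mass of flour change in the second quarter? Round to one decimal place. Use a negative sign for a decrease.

After the first quarter: 970.31 × 0.744 = 721.91064.
Second-quarter multiplier: 984.69 ÷ 721.91064 ≈ 1.36401.
That is a change of 36.4%.

36.4%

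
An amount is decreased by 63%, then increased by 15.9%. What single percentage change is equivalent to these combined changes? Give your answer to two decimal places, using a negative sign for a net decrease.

The combined multiplier is 0.37 × 1.159 = 0.42883.
That corresponds to a decrease of 57.12%.

-57.12%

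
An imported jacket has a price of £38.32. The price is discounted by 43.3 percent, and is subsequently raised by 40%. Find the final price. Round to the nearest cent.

£30.42

Apply the 43.3% decrease: £38.32 × 0.567 = £21.72744.
Apply the 40% increase: £21.72744 × 1.4 = £30.418416 ≈ £30.42.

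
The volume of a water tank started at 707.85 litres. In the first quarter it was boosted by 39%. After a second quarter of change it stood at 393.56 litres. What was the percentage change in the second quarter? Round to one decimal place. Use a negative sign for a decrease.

-60.0%

After the first quarter: 707.85 × 1.39 = 983.9115.
Second-quarter multiplier: 393.56 ÷ 983.9115 ≈ 0.4.
That is a change of -60.0%.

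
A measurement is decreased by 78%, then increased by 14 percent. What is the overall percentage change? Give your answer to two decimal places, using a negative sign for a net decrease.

-74.92%

The combined multiplier is 0.22 × 1.14 = 0.2508.
That corresponds to a decrease of 74.92%.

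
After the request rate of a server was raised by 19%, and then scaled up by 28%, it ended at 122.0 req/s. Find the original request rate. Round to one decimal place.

The overall multiplier applied was 1.19 × 1.28 = 1.5232.
So the original request rate was 122.0 ÷ 1.5232 ≈ 80.1 req/s.

80.1 req/s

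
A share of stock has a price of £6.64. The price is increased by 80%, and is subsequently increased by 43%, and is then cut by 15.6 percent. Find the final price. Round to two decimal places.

£14.43

Apply the 80% increase: £6.64 × 1.8 = £11.952.
43% increase: £11.952 × 1.43 = £17.09136.
15.6% decrease: £17.09136 × 0.844 = £14.42510784 ≈ £14.43.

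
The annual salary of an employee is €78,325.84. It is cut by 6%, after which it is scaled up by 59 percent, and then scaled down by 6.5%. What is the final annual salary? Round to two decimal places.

€109,456.52

After the 6% decrease: €78,325.84 × 0.94 = €73626.2896.
59% increase: €73626.2896 × 1.59 = €117065.800464.
After the 6.5% decrease: €117065.800464 × 0.935 = €109456.52343384 ≈ €109,456.52.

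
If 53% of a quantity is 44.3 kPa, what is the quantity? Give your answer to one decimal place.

44.3 kPa ÷ 0.53 ≈ 83.6 kPa.

83.6 kPa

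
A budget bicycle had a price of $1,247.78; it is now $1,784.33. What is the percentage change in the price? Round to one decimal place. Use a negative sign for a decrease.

43.0%

Change: $1,784.33 − $1,247.78 = $536.55.
Relative to the original: $536.55 ÷ $1,247.78 ≈ 43.0%.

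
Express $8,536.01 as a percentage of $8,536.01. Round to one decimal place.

100.0%

$8,536.01 ÷ $8,536.01 = 100.0%.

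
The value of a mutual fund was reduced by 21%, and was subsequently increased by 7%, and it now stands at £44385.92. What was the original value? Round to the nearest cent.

£52509.07

The overall multiplier applied was 0.79 × 1.07 = 0.8453.
So the original value was £44385.92 ÷ 0.8453 ≈ £52509.07.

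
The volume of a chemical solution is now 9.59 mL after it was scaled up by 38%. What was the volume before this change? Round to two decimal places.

The overall multiplier applied was 1.38.
So the original volume was 9.59 ÷ 1.38 ≈ 6.95 mL.

6.95 mL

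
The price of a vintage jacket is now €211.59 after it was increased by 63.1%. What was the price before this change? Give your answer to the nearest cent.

€129.73

The overall multiplier applied was 1.631.
So the original price was €211.59 ÷ 1.631 ≈ €129.73.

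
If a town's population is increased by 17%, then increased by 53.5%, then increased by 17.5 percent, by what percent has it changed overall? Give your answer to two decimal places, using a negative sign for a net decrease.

111.02%

A 17% increase multiplies by 1.17.
Then a 53.5% increase: 1.17 × 1.535 = 1.79595.
Then a 17.5% increase: 1.79595 × 1.175 = 2.11024125.
Overall factor 2.11024125, i.e. 111.02%.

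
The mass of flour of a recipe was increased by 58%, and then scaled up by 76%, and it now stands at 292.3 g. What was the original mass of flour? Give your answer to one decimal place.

The overall multiplier applied was 1.58 × 1.76 = 2.7808.
So the original mass of flour was 292.3 ÷ 2.7808 ≈ 105.1 g.

105.1 g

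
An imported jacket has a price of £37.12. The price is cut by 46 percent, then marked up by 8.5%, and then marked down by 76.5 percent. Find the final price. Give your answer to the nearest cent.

£5.11

Apply the 46% decrease: £37.12 × 0.54 = £20.0448.
8.5% increase: £20.0448 × 1.085 = £21.748608.
76.5% decrease: £21.748608 × 0.235 = £5.11092288 ≈ £5.11.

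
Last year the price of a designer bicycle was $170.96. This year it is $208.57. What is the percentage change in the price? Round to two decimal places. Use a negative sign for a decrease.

22.00%

Change: $208.57 − $170.96 = $37.61.
Relative to the original: $37.61 ÷ $170.96 ≈ 22.00%.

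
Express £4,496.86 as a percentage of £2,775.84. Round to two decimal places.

£4,496.86 ÷ £2,775.84 ≈ 162.00%.

162.00%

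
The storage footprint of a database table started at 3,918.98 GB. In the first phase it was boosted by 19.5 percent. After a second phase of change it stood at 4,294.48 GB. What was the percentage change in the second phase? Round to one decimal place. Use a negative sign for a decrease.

-8.3%

After the first phase: 3,918.98 × 1.195 = 4683.1811.
Second-phase multiplier: 4,294.48 ÷ 4683.1811 ≈ 0.917.
That is a change of -8.3%.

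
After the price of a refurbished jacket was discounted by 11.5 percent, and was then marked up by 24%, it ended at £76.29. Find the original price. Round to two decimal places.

£69.52

The overall multiplier applied was 0.885 × 1.24 = 1.0974.
So the original price was £76.29 ÷ 1.0974 ≈ £69.52.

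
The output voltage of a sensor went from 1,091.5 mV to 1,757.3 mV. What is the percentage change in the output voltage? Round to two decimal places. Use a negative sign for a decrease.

61.00%

Change: 1,757.3 − 1,091.5 = 665.8.
Relative to the original: 665.8 ÷ 1,091.5 ≈ 61.00%.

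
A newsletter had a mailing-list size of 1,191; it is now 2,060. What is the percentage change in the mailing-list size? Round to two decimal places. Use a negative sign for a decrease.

Change: 2,060 − 1,191 = 869.
Relative to the original: 869 ÷ 1,191 ≈ 72.96%.

72.96%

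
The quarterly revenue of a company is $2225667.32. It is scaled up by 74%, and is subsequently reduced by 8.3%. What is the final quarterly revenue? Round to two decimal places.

$3551230.26

74% increase: $2225667.32 × 1.74 = $3872661.1368.
Apply the 8.3% decrease: $3872661.1368 × 0.917 = $3551230.2624456 ≈ $3551230.26.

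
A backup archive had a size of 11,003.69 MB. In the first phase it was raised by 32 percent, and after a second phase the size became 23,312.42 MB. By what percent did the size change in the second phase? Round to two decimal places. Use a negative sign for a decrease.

60.50%

After the first phase: 11,003.69 × 1.32 = 14524.8708.
Second-phase multiplier: 23,312.42 ÷ 14524.8708 ≈ 1.605.
That is a change of 60.50%.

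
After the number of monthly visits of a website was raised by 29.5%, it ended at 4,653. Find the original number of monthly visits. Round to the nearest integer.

3,593

The overall multiplier applied was 1.295.
So the original number of monthly visits was 4,653 ÷ 1.295 ≈ 3,593.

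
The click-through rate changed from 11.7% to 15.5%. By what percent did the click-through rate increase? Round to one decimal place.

The change is 15.5 − 11.7 = 3.8 percentage points.
Relative to the original 11.7%, that is 3.8 ÷ 11.7 ≈ 32.5%.
So the click-through rate rose by 32.5%.

32.5%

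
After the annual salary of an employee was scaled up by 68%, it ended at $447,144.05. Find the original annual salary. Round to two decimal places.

$266,157.17

The overall multiplier applied was 1.68.
So the original annual salary was $447,144.05 ÷ 1.68 ≈ $266,157.17.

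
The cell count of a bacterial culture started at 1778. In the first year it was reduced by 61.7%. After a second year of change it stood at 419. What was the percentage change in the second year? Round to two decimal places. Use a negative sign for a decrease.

-38.47%

After the first year: 1778 × 0.383 = 680.974.
Second-year multiplier: 419 ÷ 680.974 ≈ 0.615295.
That is a change of -38.47%.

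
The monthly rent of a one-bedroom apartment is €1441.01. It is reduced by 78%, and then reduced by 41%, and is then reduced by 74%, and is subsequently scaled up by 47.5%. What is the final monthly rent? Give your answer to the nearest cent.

€71.73

Each change multiplies by a factor: 0.22 × 0.59 × 0.26 × 1.475 = 0.0497783.
€1441.01 × 0.0497783 = €71.731028083 ≈ €71.73.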